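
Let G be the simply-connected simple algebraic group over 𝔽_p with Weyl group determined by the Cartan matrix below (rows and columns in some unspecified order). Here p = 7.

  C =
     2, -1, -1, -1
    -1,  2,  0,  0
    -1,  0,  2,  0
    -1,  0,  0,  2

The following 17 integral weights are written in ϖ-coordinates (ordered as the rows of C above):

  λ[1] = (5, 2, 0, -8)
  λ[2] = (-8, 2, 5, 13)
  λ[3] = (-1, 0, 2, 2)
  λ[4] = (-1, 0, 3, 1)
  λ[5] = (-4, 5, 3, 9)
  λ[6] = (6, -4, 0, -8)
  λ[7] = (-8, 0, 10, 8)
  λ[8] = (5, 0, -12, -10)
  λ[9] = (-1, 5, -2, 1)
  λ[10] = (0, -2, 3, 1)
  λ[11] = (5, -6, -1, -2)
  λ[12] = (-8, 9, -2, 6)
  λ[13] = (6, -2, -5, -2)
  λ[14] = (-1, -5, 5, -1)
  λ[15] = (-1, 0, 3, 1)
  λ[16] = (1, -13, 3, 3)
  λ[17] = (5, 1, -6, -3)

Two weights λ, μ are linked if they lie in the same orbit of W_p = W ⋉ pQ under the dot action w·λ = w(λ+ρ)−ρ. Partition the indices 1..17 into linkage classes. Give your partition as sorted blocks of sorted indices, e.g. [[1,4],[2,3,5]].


C ↔ D_4 under row/col permutation; |W(D_4)| = 192.

Each λ_j+ρ reduced to Ā_7; 4-tuples below use C's row order:

  [1] (0, 0, 2, 4);  [2] (0, 1, 4, 2);  [3] (0, 1, 3, 3);  [4] (0, 1, 4, 2);  [5] (0, 1, 3, 3);  [6] (0, 0, 2, 4);  [7] (0, 0, 2, 4);  [8] (0, 0, 2, 4);  [9] (0, 5, 0, 1);  [10] (0, 1, 4, 2);  [11] (0, 5, 0, 1);  [12] (0, 1, 4, 2);  [13] (0, 1, 4, 1);  [14] (0, 0, 2, 4);  [15] (0, 1, 4, 2);  [16] (0, 3, 1, 1);  [17] (0, 1, 4, 1)

Grouping the 17 weights by Ā_7-representative: 6 linkage classes.

[[1, 6, 7, 8, 14], [2, 4, 10, 12, 15], [3, 5], [9, 11], [13, 17], [16]]


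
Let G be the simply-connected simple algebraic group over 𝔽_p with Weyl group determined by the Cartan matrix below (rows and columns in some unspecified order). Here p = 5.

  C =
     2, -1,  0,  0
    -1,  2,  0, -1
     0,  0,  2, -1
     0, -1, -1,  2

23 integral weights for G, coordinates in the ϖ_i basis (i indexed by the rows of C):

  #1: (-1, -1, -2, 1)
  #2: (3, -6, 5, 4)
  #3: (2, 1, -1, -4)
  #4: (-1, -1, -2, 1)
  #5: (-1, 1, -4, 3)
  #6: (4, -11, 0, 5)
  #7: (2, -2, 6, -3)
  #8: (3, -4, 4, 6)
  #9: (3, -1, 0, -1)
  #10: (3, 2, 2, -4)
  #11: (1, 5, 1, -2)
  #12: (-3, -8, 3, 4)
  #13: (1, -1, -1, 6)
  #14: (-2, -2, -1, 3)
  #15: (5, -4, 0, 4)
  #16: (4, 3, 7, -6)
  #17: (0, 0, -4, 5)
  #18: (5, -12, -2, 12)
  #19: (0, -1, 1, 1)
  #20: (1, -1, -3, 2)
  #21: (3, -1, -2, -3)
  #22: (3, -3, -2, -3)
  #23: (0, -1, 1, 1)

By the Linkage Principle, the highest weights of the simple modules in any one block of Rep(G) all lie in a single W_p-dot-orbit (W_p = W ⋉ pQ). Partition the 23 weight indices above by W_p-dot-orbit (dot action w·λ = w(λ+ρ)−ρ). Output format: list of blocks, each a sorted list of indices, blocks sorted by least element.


Type A_4, rank 4, |W|=120; reorder rows/cols to standard.

Alcove-folded reps (p=5, 23 weights, presented ϖ-order):

    1: (0, 0, 1, 1)
    2: (4, 0, 1, 0)
    3: (2, 0, 2, 1)
    4: (0, 0, 1, 1)
    5: (1, 1, 2, 1)
    6: (0, 0, 1, 1)
    7: (2, 0, 2, 1)
    8: (1, 1, 2, 1)
    9: (4, 0, 1, 0)
    10: (2, 0, 2, 1)
    11: (1, 1, 0, 2)
    12: (1, 0, 2, 2)
    13: (2, 0, 2, 1)
    14: (1, 1, 0, 2)
    15: (1, 1, 2, 1)
    16: (1, 0, 2, 2)
    17: (1, 1, 0, 2)
    18: (1, 1, 0, 2)
    19: (1, 0, 2, 2)
    20: (2, 0, 2, 1)
    21: (1, 1, 0, 2)
    22: (1, 0, 2, 2)
    23: (1, 0, 2, 2)

Linkage partition of the 23 weights (6 classes, p=5):

[[1, 4, 6], [2, 9], [3, 7, 10, 13, 20], [5, 8, 15], [11, 14, 17, 18, 21], [12, 16, 19, 22, 23]]


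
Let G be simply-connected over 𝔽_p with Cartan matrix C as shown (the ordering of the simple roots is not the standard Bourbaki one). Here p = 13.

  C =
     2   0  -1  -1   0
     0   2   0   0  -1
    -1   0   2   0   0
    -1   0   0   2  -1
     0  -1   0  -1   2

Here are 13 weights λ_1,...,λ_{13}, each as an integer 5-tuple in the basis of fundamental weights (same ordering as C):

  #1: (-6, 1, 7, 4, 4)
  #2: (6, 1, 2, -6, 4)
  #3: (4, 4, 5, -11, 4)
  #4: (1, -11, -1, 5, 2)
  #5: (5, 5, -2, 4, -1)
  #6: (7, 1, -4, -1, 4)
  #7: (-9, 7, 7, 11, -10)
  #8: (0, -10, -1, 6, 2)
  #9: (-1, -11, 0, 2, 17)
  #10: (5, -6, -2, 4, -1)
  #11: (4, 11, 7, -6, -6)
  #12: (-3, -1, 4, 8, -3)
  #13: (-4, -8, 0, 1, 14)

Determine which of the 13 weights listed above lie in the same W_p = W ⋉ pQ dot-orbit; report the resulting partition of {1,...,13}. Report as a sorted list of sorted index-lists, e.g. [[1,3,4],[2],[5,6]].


Dynkin diagram of C (from the 8 off-diagonal −1 entries): A_5.

Folding the 13 weights λ_j+ρ into Ā_13 (reps in the given 5-coord order):

  λ_1 → (5, 0, 1, 0, 5)
  λ_2 → (2, 2, 3, 5, 0)
  λ_3 → (5, 0, 1, 0, 5)
  λ_4 → (1, 3, 0, 1, 6)
  λ_5 → (2, 2, 3, 5, 0)
  λ_6 → (5, 0, 1, 0, 5)
  λ_7 → (3, 1, 0, 5, 3)
  λ_8 → (1, 3, 0, 1, 6)
  λ_9 → (3, 1, 0, 5, 3)
  λ_10 → (5, 0, 1, 0, 5)
  λ_11 → (5, 0, 1, 0, 5)
  λ_12 → (2, 2, 3, 5, 0)
  λ_13 → (1, 3, 0, 1, 6)

Partition of {1..13} into 4 W_13-dot-orbits:

[[1, 3, 6, 10, 11], [2, 5, 12], [4, 8, 13], [7, 9]]


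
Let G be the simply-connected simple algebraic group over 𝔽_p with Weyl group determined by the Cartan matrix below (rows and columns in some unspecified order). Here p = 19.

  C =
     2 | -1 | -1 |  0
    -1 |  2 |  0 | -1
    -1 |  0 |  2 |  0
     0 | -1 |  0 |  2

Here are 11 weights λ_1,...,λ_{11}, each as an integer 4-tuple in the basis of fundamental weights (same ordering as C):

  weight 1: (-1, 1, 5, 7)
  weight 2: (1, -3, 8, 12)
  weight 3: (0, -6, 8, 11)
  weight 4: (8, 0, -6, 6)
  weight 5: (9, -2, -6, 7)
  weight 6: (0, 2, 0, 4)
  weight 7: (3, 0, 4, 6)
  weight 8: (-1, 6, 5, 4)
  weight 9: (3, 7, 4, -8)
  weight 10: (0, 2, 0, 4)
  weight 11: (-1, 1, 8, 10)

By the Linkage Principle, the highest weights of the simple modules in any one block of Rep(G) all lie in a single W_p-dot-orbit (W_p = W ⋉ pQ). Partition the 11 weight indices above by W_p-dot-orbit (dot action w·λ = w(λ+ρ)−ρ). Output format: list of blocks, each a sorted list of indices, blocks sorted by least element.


Type A_4, rank 4, |W|=120; reorder rows/cols to standard.

Ā_19 reps of the 11 weights (A_4, coords as presented):

  [1] (0, 2, 6, 8);  [2] (0, 2, 6, 8);  [3] (4, 1, 5, 7);  [4] (4, 1, 5, 7);  [5] (4, 1, 5, 7);  [6] (1, 3, 1, 5);  [7] (4, 1, 5, 7);  [8] (0, 7, 6, 5);  [9] (4, 1, 5, 7);  [10] (1, 3, 1, 5);  [11] (0, 2, 6, 8)

Grouping the 11 weights by Ā_19-representative: 4 linkage classes.

[[1, 2, 11], [3, 4, 5, 7, 9], [6, 10], [8]]


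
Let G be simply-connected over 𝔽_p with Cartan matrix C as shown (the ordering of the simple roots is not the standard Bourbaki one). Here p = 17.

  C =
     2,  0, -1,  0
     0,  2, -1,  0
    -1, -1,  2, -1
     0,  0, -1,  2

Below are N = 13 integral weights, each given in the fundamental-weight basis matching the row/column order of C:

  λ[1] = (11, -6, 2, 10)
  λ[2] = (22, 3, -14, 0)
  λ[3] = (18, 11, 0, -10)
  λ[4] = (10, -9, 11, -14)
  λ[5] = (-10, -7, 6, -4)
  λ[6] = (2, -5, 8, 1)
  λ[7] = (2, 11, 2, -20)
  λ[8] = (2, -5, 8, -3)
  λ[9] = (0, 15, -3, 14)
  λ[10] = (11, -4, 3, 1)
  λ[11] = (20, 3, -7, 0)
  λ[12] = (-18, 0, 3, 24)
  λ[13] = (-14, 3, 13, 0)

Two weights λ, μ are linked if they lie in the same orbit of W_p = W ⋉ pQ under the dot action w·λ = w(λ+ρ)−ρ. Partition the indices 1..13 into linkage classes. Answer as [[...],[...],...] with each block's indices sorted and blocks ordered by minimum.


C ↔ D_4 under row/col permutation; |W(D_4)| = 192.

Alcove-folded reps (p=17, 13 weights, presented ϖ-order):

  [1] (3, 4, 3, 2);  [2] (2, 1, 2, 4);  [3] (2, 1, 2, 4);  [4] (2, 1, 2, 4);  [5] (2, 1, 2, 4);  [6] (3, 4, 3, 2);  [7] (11, 2, 1, 1);  [8] (3, 4, 3, 2);  [9] (11, 2, 1, 1);  [10] (11, 2, 1, 1);  [11] (11, 2, 1, 1);  [12] (8, 0, 4, 0);  [13] (11, 2, 1, 1)

The 13 indices split into 4 linkage classes (same alcove rep ⇔ same W_17-dot-orbit):

[[1, 6, 8], [2, 3, 4, 5], [7, 9, 10, 11, 13], [12]]


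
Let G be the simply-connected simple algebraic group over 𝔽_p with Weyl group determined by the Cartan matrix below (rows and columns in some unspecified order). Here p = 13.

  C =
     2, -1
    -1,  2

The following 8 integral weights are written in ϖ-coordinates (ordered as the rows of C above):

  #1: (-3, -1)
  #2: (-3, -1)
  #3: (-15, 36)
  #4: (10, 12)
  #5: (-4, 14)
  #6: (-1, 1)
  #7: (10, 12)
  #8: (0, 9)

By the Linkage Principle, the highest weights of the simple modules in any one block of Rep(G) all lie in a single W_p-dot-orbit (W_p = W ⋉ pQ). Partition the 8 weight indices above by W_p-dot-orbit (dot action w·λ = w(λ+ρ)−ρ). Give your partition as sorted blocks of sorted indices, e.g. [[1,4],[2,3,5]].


Cartan matrix: type A_2 (|W|=6); un-permuting the 2 rows.

Alcove-folded reps (p=13, 8 weights, presented ϖ-order):

    [1] (0, 2)
    [2] (0, 2)
    [3] (1, 10)
    [4] (0, 2)
    [5] (1, 10)
    [6] (0, 2)
    [7] (0, 2)
    [8] (1, 10)

2 distinct reps among the 8 weights ⇒ 2 W_13-linkage classes:

[[1, 2, 4, 6, 7], [3, 5, 8]]


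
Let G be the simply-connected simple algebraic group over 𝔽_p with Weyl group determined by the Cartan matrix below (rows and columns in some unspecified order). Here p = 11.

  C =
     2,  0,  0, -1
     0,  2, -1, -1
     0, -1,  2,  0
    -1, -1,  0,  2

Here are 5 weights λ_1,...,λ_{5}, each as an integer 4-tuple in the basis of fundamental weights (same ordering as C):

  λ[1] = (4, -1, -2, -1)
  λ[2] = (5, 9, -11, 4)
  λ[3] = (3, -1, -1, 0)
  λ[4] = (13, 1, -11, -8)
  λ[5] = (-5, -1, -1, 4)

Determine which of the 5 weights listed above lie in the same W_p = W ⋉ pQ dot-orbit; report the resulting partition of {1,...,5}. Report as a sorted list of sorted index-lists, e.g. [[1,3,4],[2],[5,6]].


C ↔ A_4 under row/col permutation; |W(A_4)| = 120.

Alcove-folded reps (p=11, 5 weights, presented ϖ-order):

    λ_1 → (4, 0, 0, 1)
    λ_2 → (4, 0, 0, 1)
    λ_3 → (4, 0, 0, 1)
    λ_4 → (3, 2, 1, 4)
    λ_5 → (4, 0, 0, 1)

Partition of {1..5} into 2 W_11-dot-orbits:

[[1, 2, 3, 5], [4]]


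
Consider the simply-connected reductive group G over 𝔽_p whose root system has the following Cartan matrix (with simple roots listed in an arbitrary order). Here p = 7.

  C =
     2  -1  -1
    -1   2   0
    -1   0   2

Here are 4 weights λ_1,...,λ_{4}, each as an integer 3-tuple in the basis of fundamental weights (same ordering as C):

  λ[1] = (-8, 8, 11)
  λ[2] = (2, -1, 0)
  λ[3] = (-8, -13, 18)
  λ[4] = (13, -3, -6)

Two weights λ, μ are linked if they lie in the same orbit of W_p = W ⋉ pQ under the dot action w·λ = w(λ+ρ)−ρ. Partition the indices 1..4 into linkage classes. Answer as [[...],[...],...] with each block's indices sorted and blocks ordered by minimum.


Root system A_3: the 3×3 matrix C matches after relabeling.

Folding the 4 weights λ_j+ρ into Ā_7 (reps in the given 3-coord order):

  λ_1 → (0, 5, 2)
  λ_2 → (3, 0, 1)
  λ_3 → (0, 5, 2)
  λ_4 → (0, 5, 2)

Grouping the 4 weights by Ā_7-representative: 2 linkage classes.

[[1, 3, 4], [2]]


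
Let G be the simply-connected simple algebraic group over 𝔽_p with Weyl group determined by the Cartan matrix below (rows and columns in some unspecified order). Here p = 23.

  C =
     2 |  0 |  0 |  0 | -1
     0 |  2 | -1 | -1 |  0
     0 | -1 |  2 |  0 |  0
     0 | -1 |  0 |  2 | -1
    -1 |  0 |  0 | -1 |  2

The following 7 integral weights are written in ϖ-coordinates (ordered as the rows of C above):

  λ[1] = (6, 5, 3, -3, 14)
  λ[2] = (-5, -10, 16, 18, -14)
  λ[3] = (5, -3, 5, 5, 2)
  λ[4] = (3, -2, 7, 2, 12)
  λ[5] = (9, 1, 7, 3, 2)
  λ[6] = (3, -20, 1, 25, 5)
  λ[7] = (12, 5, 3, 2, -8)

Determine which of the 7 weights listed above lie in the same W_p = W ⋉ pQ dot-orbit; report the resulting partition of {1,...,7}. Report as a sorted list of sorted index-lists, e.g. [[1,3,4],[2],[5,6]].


A_5 Cartan matrix, 5 simple roots permuted; ρ=(1,1,1,1,1).

Ā_23 reps of the 7 weights (A_5, coords as presented):

  λ_1+ρ ↦ (0, 1, 3, 2, 13) · λ_2+ρ ↦ (6, 2, 4, 4, 3) · λ_3+ρ ↦ (6, 2, 4, 4, 3) · λ_4+ρ ↦ (0, 1, 3, 2, 13) · λ_5+ρ ↦ (6, 2, 4, 4, 3) · λ_6+ρ ↦ (6, 2, 4, 4, 3) · λ_7+ρ ↦ (6, 2, 4, 4, 3)

Linkage partition of the 7 weights (2 classes, p=23):

[[1, 4], [2, 3, 5, 6, 7]]


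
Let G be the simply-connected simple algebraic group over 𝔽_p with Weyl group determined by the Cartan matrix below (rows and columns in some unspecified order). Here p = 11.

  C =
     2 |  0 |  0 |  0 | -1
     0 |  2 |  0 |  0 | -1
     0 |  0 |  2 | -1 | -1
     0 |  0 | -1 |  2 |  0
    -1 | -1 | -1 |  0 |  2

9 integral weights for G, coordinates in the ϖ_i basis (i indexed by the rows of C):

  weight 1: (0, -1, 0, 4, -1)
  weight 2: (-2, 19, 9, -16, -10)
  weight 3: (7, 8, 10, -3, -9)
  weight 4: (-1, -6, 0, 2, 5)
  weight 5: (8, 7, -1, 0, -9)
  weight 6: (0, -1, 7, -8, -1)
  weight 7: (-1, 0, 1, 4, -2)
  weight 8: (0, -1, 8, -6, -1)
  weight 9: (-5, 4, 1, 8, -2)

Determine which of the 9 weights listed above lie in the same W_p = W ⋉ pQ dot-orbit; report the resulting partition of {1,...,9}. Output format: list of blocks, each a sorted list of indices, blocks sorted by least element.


Root system D_5: the 5×5 matrix C matches after relabeling.

Each λ_j+ρ reduced to Ā_11; 5-tuples below use C's row order:

  1: (1, 0, 1, 5, 0)
  2: (1, 0, 1, 5, 0)
  3: (1, 0, 1, 7, 0)
  4: (0, 5, 0, 3, 1)
  5: (1, 0, 1, 7, 0)
  6: (1, 0, 1, 7, 0)
  7: (1, 0, 1, 5, 0)
  8: (1, 0, 1, 5, 0)
  9: (1, 0, 1, 5, 0)

Grouping the 9 weights by Ā_11-representative: 3 linkage classes.

[[1, 2, 7, 8, 9], [3, 5, 6], [4]]


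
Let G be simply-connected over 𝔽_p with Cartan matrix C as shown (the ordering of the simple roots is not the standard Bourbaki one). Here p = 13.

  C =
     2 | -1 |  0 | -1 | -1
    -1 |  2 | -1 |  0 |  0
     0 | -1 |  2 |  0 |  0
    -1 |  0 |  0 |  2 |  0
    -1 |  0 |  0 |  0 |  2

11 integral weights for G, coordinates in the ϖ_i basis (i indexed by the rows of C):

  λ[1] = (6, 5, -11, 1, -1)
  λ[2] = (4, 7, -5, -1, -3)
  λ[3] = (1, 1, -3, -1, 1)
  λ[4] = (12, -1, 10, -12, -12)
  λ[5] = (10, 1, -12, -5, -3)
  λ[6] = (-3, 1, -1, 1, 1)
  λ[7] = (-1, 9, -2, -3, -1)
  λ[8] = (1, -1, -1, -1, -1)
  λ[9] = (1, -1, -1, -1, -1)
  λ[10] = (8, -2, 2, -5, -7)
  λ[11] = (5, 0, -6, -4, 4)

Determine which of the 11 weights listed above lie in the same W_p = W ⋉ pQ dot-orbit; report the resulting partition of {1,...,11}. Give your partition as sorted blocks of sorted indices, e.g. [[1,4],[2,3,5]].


Root system D_5: the 5×5 matrix C matches after relabeling.

λ_j+ρ reflected into Ā_13 (⟨·,θ^∨⟩≤13); 5-tuples as given:

  λ_1+ρ ↦ (0, 3, 1, 0, 2) · λ_2+ρ ↦ (0, 3, 1, 0, 2) · λ_3+ρ ↦ (2, 0, 2, 0, 2) · λ_4+ρ ↦ (2, 0, 0, 0, 0) · λ_5+ρ ↦ (2, 0, 2, 0, 2) · λ_6+ρ ↦ (2, 0, 0, 0, 0) · λ_7+ρ ↦ (0, 3, 1, 0, 2) · λ_8+ρ ↦ (2, 0, 0, 0, 0) · λ_9+ρ ↦ (2, 0, 0, 0, 0) · λ_10+ρ ↦ (1, 1, 1, 2, 4) · λ_11+ρ ↦ (1, 1, 1, 2, 4)

These 11 weights hit 4 W_13-dot-orbits; sizes (3, 2, 4, 2):

[[1, 2, 7], [3, 5], [4, 6, 8, 9], [10, 11]]


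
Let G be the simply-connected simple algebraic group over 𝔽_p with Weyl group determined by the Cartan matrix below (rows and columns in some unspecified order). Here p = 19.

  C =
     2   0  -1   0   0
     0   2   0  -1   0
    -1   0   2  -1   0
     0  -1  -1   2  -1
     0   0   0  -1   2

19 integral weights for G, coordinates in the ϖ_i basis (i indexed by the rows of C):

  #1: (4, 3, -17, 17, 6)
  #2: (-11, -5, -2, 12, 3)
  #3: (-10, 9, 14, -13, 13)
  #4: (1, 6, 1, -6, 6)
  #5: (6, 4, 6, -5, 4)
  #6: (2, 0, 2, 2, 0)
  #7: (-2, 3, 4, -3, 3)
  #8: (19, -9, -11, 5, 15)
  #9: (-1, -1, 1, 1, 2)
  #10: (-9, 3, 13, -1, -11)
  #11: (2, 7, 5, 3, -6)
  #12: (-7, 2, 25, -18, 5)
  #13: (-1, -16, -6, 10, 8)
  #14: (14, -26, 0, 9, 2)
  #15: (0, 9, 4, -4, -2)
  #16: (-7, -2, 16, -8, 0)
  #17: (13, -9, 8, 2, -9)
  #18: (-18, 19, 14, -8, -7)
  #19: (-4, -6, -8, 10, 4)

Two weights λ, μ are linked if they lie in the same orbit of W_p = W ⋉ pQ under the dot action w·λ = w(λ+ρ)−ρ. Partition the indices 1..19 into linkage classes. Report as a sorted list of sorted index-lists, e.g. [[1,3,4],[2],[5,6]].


C ↔ D_5 under row/col permutation; |W(D_5)| = 1920.

Alcove-folded reps (p=19, 19 weights, presented ϖ-order):

  λ_1 → (1, 6, 1, 1, 3) · λ_2 → (1, 2, 2, 2, 2) · λ_3 → (1, 2, 2, 2, 2) · λ_4 → (1, 2, 2, 2, 2) · λ_5 → (6, 1, 1, 3, 1) · λ_6 → (3, 1, 3, 3, 1) · λ_7 → (1, 2, 2, 2, 2) · λ_8 → (3, 1, 3, 3, 1) · λ_9 → (0, 0, 2, 2, 3) · λ_10 → (4, 6, 4, 0, 0) · λ_11 → (1, 6, 1, 1, 3) · λ_12 → (1, 6, 1, 1, 3) · λ_13 → (4, 6, 4, 0, 0) · λ_14 → (6, 1, 1, 3, 1) · λ_15 → (1, 6, 1, 1, 3) · λ_16 → (3, 1, 3, 3, 1) · λ_17 → (6, 1, 1, 3, 1) · λ_18 → (1, 2, 2, 2, 2) · λ_19 → (6, 1, 1, 3, 1)

Partition of {1..19} into 6 W_19-dot-orbits:

[[1, 11, 12, 15], [2, 3, 4, 7, 18], [5, 14, 17, 19], [6, 8, 16], [9], [10, 13]]


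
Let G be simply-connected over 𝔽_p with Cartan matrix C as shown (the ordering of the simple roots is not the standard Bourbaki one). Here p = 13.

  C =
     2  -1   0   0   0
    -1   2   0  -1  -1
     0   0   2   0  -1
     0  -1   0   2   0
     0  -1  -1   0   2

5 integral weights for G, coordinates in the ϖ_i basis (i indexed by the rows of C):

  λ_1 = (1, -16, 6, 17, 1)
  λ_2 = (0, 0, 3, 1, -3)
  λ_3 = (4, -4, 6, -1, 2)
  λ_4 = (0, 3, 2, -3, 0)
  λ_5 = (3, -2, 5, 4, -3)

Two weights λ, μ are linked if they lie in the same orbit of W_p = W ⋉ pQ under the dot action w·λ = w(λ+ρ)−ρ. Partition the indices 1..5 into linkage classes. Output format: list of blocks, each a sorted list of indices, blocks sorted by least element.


Dynkin diagram of C (from the 8 off-diagonal −1 entries): D_5.

Ā_13 reps of the 5 weights (D_5, coords as presented):

    λ_1 → (0, 1, 0, 6, 1)
    λ_2 → (0, 1, 2, 1, 1)
    λ_3 → (2, 0, 7, 3, 0)
    λ_4 → (1, 2, 3, 2, 1)
    λ_5 → (1, 2, 3, 2, 1)

These 5 weights hit 4 W_13-dot-orbits; sizes (1, 1, 1, 2):

[[1], [2], [3], [4, 5]]


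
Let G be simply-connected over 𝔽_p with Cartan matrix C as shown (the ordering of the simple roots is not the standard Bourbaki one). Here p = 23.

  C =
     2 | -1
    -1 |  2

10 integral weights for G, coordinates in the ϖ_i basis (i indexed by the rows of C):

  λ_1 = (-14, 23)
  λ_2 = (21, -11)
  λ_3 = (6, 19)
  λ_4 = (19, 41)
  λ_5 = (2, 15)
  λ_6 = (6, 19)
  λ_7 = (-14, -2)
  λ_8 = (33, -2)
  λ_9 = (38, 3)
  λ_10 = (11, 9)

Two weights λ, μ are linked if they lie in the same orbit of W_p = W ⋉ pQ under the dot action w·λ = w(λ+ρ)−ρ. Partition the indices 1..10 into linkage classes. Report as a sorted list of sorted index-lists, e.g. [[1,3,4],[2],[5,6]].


C ↔ A_2 under row/col permutation; |W(A_2)| = 6.

Folding the 10 weights λ_j+ρ into Ā_23 (reps in the given 2-coord order):

  λ_1+ρ ↦ (12, 10);  λ_2+ρ ↦ (12, 10);  λ_3+ρ ↦ (3, 16);  λ_4+ρ ↦ (3, 16);  λ_5+ρ ↦ (3, 16);  λ_6+ρ ↦ (3, 16);  λ_7+ρ ↦ (1, 13);  λ_8+ρ ↦ (12, 10);  λ_9+ρ ↦ (3, 16);  λ_10+ρ ↦ (12, 10)

Grouping the 10 weights by Ā_23-representative: 3 linkage classes.

[[1, 2, 8, 10], [3, 4, 5, 6, 9], [7]]


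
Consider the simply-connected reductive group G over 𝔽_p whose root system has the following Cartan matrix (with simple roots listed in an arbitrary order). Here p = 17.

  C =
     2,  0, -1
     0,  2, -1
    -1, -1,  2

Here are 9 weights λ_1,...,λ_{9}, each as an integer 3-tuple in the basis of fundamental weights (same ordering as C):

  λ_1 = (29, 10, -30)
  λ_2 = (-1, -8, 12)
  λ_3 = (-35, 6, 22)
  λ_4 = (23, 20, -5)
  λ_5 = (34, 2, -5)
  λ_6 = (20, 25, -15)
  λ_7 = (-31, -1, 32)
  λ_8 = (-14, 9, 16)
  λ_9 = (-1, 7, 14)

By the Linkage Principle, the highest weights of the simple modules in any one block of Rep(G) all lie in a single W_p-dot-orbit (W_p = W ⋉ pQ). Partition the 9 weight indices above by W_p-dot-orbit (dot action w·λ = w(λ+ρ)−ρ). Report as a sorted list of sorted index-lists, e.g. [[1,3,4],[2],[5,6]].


Root system A_3: the 3×3 matrix C matches after relabeling.

Alcove-folded reps (p=17, 9 weights, presented ϖ-order):

    1: (11, 4, 1)
    2: (0, 7, 6)
    3: (0, 7, 6)
    4: (3, 0, 4)
    5: (1, 3, 13)
    6: (9, 4, 1)
    7: (1, 3, 13)
    8: (3, 0, 4)
    9: (6, 2, 9)

Linkage partition of the 9 weights (6 classes, p=17):

[[1], [2, 3], [4, 8], [5, 7], [6], [9]]


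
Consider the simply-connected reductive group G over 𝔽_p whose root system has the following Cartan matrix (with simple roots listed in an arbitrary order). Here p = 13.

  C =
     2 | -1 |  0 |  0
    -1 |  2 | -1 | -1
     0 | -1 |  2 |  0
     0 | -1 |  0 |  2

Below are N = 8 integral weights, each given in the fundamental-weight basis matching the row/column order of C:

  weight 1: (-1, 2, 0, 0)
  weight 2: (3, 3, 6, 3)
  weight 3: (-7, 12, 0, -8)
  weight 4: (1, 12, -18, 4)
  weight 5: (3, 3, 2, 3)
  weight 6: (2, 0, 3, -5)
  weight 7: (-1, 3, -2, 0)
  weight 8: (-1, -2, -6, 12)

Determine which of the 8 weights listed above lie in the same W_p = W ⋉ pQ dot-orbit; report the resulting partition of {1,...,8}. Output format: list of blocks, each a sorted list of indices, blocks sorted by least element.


Root system D_4: the 4×4 matrix C matches after relabeling.

Each λ_j+ρ reduced to Ā_13; 4-tuples below use C's row order:

  [1] (0, 3, 1, 1) · [2] (2, 2, 1, 2) · [3] (5, 1, 0, 6) · [4] (1, 2, 6, 2) · [5] (2, 2, 1, 2) · [6] (0, 3, 1, 1) · [7] (0, 3, 1, 1) · [8] (5, 1, 0, 6)

These 8 weights hit 4 W_13-dot-orbits; sizes (3, 2, 2, 1):

[[1, 6, 7], [2, 5], [3, 8], [4]]


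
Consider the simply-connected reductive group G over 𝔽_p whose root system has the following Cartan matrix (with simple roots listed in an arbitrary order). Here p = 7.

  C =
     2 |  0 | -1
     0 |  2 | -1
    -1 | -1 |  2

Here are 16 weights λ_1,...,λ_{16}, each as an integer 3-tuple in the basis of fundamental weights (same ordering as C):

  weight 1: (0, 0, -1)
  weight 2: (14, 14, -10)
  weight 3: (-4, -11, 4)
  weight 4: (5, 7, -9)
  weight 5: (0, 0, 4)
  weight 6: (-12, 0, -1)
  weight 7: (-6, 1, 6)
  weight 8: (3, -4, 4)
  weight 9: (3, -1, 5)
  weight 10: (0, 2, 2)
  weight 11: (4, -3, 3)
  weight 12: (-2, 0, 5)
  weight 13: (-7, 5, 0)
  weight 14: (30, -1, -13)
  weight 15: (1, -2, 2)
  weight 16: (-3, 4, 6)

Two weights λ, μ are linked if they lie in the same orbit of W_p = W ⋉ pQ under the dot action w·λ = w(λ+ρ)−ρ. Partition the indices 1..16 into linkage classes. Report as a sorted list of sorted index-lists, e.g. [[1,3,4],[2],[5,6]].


Dynkin diagram of C (from the 4 off-diagonal −1 entries): A_3.

Each λ_j+ρ reduced to Ā_7; 3-tuples below use C's row order:

  λ_1+ρ ↦ (1, 1, 0) · λ_2+ρ ↦ (1, 1, 5) · λ_3+ρ ↦ (2, 1, 2) · λ_4+ρ ↦ (1, 1, 5) · λ_5+ρ ↦ (1, 1, 5) · λ_6+ρ ↦ (1, 3, 3) · λ_7+ρ ↦ (3, 0, 2) · λ_8+ρ ↦ (2, 1, 2) · λ_9+ρ ↦ (1, 3, 3) · λ_10+ρ ↦ (1, 3, 3) · λ_11+ρ ↦ (3, 0, 2) · λ_12+ρ ↦ (1, 1, 5) · λ_13+ρ ↦ (1, 1, 5) · λ_14+ρ ↦ (3, 0, 2) · λ_15+ρ ↦ (2, 1, 2) · λ_16+ρ ↦ (3, 0, 2)

These 16 weights hit 5 W_7-dot-orbits; sizes (1, 5, 3, 3, 4):

[[1], [2, 4, 5, 12, 13], [3, 8, 15], [6, 9, 10], [7, 11, 14, 16]]


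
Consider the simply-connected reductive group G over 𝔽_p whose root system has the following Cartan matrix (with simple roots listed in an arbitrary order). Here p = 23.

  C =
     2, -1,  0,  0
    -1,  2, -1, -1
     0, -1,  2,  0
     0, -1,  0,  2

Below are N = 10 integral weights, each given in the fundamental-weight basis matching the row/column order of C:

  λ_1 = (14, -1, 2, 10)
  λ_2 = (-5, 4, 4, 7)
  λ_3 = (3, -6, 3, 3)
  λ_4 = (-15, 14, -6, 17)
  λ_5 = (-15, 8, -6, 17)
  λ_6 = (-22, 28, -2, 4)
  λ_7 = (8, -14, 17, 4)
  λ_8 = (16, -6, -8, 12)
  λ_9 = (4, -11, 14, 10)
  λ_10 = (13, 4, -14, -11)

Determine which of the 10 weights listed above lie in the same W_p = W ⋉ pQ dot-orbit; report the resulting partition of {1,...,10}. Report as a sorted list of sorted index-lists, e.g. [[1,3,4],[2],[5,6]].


C ↔ D_4 under row/col permutation; |W(D_4)| = 192.

Ā_23 reps of the 10 weights (D_4, coords as presented):

  1: (9, 3, 3, 5)
  2: (4, 1, 5, 8)
  3: (1, 2, 1, 1)
  4: (4, 1, 5, 8)
  5: (4, 1, 5, 8)
  6: (5, 5, 5, 1)
  7: (4, 1, 5, 8)
  8: (5, 5, 5, 1)
  9: (5, 5, 5, 1)
  10: (4, 1, 5, 8)

4 distinct reps among the 10 weights ⇒ 4 W_23-linkage classes:

[[1], [2, 4, 5, 7, 10], [3], [6, 8, 9]]


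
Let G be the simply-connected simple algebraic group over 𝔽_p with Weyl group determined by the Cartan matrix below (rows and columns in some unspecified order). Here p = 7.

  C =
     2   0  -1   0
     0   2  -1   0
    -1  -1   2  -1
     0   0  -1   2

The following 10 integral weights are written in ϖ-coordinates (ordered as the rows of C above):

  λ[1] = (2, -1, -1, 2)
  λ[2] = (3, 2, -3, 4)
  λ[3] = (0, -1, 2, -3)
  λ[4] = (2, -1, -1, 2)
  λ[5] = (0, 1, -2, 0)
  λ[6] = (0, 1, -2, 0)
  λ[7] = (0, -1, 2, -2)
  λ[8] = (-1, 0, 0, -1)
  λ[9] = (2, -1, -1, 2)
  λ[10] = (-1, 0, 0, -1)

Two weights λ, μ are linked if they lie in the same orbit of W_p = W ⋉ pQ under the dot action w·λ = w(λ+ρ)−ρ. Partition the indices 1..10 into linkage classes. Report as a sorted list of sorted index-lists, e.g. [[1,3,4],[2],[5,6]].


Type D_4, rank 4, |W|=192; reorder rows/cols to standard.

Ā_7 reps of the 10 weights (D_4, coords as presented):

  λ_1 → (3, 0, 0, 3) · λ_2 → (1, 0, 1, 2) · λ_3 → (1, 0, 1, 2) · λ_4 → (3, 0, 0, 3) · λ_5 → (0, 1, 1, 0) · λ_6 → (0, 1, 1, 0) · λ_7 → (1, 0, 2, 1) · λ_8 → (0, 1, 1, 0) · λ_9 → (3, 0, 0, 3) · λ_10 → (0, 1, 1, 0)

The 10 indices split into 4 linkage classes (same alcove rep ⇔ same W_7-dot-orbit):

[[1, 4, 9], [2, 3], [5, 6, 8, 10], [7]]


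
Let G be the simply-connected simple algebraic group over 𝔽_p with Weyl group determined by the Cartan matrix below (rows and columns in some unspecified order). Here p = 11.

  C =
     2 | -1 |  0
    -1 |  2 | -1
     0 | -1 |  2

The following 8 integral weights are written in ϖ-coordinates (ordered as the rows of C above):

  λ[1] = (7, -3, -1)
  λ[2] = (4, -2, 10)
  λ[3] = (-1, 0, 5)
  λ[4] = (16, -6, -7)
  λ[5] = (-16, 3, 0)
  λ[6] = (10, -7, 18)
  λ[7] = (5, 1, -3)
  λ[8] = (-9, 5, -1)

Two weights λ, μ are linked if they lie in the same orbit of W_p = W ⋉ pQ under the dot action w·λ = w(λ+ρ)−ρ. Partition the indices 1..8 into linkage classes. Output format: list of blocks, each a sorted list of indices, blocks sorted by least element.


Cartan matrix: type A_3 (|W|=24); un-permuting the 3 rows.

Folding the 8 weights λ_j+ρ into Ā_11 (reps in the given 3-coord order):

  1: (6, 0, 2)
  2: (0, 1, 6)
  3: (0, 1, 6)
  4: (0, 5, 1)
  5: (0, 1, 6)
  6: (6, 0, 2)
  7: (6, 0, 2)
  8: (6, 0, 2)

Partition of {1..8} into 3 W_11-dot-orbits:

[[1, 6, 7, 8], [2, 3, 5], [4]]


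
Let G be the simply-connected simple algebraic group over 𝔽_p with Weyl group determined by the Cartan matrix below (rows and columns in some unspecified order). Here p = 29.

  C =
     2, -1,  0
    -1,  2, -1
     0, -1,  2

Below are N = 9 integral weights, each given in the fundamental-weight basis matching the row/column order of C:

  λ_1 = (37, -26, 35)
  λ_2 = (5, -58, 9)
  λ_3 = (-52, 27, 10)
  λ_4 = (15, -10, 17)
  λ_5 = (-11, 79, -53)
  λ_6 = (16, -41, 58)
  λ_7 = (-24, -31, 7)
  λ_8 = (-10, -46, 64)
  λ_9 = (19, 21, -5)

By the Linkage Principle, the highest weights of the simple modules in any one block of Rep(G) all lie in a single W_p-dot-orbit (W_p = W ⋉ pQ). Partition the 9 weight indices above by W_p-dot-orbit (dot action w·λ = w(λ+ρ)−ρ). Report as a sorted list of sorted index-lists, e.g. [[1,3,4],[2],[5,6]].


Type A_3, rank 3, |W|=24; reorder rows/cols to standard.

Alcove-folded reps (p=29, 9 weights, presented ϖ-order):

  1: (7, 9, 9) · 2: (6, 1, 10) · 3: (6, 1, 10) · 4: (7, 9, 9) · 5: (6, 1, 10) · 6: (6, 1, 10) · 7: (16, 5, 1) · 8: (7, 9, 9) · 9: (7, 9, 9)

3 distinct reps among the 9 weights ⇒ 3 W_29-linkage classes:

[[1, 4, 8, 9], [2, 3, 5, 6], [7]]


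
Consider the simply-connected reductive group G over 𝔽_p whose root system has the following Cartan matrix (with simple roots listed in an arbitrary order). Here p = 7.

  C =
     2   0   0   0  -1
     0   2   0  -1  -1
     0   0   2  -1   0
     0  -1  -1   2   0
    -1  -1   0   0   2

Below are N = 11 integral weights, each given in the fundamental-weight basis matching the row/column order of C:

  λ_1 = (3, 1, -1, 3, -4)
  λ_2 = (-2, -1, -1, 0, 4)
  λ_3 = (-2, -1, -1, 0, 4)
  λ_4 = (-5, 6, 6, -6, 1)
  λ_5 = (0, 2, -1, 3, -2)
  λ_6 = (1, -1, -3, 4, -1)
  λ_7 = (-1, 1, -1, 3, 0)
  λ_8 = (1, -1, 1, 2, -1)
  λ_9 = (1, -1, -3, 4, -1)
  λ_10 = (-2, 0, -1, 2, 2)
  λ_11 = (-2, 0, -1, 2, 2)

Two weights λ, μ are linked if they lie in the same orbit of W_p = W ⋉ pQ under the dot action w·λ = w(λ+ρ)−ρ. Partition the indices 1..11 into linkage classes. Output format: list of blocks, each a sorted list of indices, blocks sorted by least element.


C ↔ A_5 under row/col permutation; |W(A_5)| = 720.

Alcove-folded reps (p=7, 11 weights, presented ϖ-order):

    [1] (1, 1, 0, 3, 2)
    [2] (1, 0, 0, 1, 4)
    [3] (1, 0, 0, 1, 4)
    [4] (2, 0, 2, 3, 0)
    [5] (0, 2, 0, 4, 1)
    [6] (2, 0, 2, 3, 0)
    [7] (0, 2, 0, 4, 1)
    [8] (2, 0, 2, 3, 0)
    [9] (2, 0, 2, 3, 0)
    [10] (1, 1, 0, 3, 2)
    [11] (1, 1, 0, 3, 2)

The 11 indices split into 4 linkage classes (same alcove rep ⇔ same W_7-dot-orbit):

[[1, 10, 11], [2, 3], [4, 6, 8, 9], [5, 7]]


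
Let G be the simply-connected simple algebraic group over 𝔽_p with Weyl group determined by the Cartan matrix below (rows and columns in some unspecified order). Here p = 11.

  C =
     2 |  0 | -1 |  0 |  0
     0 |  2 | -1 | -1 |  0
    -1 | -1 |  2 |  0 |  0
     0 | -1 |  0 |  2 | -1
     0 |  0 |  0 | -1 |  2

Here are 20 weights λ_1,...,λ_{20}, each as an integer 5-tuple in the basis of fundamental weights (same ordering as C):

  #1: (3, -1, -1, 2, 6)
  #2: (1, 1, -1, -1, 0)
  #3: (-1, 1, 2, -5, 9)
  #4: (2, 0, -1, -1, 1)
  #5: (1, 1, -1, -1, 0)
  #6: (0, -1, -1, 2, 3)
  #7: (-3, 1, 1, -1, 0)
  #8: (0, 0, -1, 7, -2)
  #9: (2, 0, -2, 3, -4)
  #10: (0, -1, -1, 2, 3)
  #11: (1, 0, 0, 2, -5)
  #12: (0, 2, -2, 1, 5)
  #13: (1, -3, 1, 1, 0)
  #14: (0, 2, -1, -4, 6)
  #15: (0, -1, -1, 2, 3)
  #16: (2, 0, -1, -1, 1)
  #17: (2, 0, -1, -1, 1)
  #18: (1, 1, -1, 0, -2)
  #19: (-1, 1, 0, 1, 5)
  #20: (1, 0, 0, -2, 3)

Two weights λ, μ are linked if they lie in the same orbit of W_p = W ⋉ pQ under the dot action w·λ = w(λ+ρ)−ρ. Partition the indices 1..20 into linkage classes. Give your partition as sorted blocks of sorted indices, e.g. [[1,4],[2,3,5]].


Cartan matrix: type A_5 (|W|=720); un-permuting the 5 rows.

Each λ_j+ρ reduced to Ā_11; 5-tuples below use C's row order:

  1: (1, 0, 0, 3, 4) · 2: (2, 2, 0, 0, 1) · 3: (0, 2, 1, 2, 6) · 4: (3, 1, 0, 0, 2) · 5: (2, 2, 0, 0, 1) · 6: (1, 0, 0, 3, 4) · 7: (2, 2, 0, 0, 1) · 8: (1, 1, 0, 7, 1) · 9: (2, 0, 1, 1, 3) · 10: (1, 0, 0, 3, 4) · 11: (2, 0, 1, 1, 3) · 12: (0, 2, 1, 2, 6) · 13: (2, 2, 0, 0, 1) · 14: (1, 0, 0, 3, 4) · 15: (1, 0, 0, 3, 4) · 16: (3, 1, 0, 0, 2) · 17: (3, 1, 0, 0, 2) · 18: (2, 2, 0, 0, 1) · 19: (0, 2, 1, 2, 6) · 20: (2, 0, 1, 1, 3)

Grouping the 20 weights by Ā_11-representative: 6 linkage classes.

[[1, 6, 10, 14, 15], [2, 5, 7, 13, 18], [3, 12, 19], [4, 16, 17], [8], [9, 11, 20]]


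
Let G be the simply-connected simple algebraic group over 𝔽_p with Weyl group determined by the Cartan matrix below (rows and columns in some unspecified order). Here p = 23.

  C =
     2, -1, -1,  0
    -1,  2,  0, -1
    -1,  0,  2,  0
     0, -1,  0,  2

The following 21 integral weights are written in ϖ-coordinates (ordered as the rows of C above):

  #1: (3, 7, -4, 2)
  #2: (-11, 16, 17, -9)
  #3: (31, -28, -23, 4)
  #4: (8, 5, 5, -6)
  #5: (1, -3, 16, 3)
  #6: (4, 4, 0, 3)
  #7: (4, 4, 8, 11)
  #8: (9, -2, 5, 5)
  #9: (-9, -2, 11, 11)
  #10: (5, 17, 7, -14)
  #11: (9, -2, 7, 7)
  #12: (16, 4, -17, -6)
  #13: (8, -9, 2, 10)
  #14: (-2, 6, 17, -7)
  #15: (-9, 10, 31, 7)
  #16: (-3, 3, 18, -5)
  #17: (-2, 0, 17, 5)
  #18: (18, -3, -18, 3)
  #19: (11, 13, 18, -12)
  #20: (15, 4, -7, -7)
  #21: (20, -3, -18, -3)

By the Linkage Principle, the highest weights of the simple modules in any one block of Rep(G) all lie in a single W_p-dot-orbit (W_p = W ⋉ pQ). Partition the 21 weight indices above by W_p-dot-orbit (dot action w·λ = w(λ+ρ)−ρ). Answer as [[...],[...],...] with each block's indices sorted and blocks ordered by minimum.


A_4 Cartan matrix, 4 simple roots permuted; ρ=(1,1,1,1).

Alcove-folded reps (p=23, 21 weights, presented ϖ-order):

  λ_1 → (1, 8, 3, 3) · λ_2 → (9, 1, 6, 5) · λ_3 → (1, 12, 4, 1) · λ_4 → (9, 1, 6, 5) · λ_5 → (0, 2, 17, 2) · λ_6 → (5, 5, 1, 4) · λ_7 → (5, 5, 1, 4) · λ_8 → (9, 1, 6, 5) · λ_9 → (1, 8, 3, 3) · λ_10 → (5, 5, 1, 4) · λ_11 → (9, 1, 6, 5) · λ_12 → (1, 0, 16, 5) · λ_13 → (1, 8, 3, 3) · λ_14 → (1, 0, 16, 5) · λ_15 → (1, 8, 3, 3) · λ_16 → (0, 2, 17, 2) · λ_17 → (1, 0, 16, 5) · λ_18 → (0, 2, 17, 2) · λ_19 → (1, 8, 3, 3) · λ_20 → (9, 1, 6, 5) · λ_21 → (0, 2, 17, 2)

6 distinct reps among the 21 weights ⇒ 6 W_23-linkage classes:

[[1, 9, 13, 15, 19], [2, 4, 8, 11, 20], [3], [5, 16, 18, 21], [6, 7, 10], [12, 14, 17]]


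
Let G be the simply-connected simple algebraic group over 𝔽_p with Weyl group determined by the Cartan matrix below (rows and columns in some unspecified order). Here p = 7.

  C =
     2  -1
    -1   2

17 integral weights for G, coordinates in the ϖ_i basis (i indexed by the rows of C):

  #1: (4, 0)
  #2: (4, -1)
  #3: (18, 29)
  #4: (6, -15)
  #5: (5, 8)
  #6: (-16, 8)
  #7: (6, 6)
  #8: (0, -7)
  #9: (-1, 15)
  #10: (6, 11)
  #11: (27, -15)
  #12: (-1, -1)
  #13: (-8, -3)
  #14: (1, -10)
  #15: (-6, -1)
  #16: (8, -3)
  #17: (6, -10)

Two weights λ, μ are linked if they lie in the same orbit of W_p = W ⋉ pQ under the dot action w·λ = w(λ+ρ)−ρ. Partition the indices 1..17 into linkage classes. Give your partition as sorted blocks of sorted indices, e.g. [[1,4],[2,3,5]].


Cartan matrix: type A_2 (|W|=6); un-permuting the 2 rows.

Each λ_j+ρ reduced to Ā_7; 2-tuples below use C's row order:

  λ_1+ρ ↦ (5, 1);  λ_2+ρ ↦ (5, 0);  λ_3+ρ ↦ (0, 5);  λ_4+ρ ↦ (0, 0);  λ_5+ρ ↦ (1, 1);  λ_6+ρ ↦ (1, 1);  λ_7+ρ ↦ (0, 0);  λ_8+ρ ↦ (5, 1);  λ_9+ρ ↦ (5, 0);  λ_10+ρ ↦ (0, 5);  λ_11+ρ ↦ (0, 0);  λ_12+ρ ↦ (0, 0);  λ_13+ρ ↦ (0, 5);  λ_14+ρ ↦ (5, 0);  λ_15+ρ ↦ (0, 5);  λ_16+ρ ↦ (5, 0);  λ_17+ρ ↦ (0, 5)

The 17 indices split into 5 linkage classes (same alcove rep ⇔ same W_7-dot-orbit):

[[1, 8], [2, 9, 14, 16], [3, 10, 13, 15, 17], [4, 7, 11, 12], [5, 6]]


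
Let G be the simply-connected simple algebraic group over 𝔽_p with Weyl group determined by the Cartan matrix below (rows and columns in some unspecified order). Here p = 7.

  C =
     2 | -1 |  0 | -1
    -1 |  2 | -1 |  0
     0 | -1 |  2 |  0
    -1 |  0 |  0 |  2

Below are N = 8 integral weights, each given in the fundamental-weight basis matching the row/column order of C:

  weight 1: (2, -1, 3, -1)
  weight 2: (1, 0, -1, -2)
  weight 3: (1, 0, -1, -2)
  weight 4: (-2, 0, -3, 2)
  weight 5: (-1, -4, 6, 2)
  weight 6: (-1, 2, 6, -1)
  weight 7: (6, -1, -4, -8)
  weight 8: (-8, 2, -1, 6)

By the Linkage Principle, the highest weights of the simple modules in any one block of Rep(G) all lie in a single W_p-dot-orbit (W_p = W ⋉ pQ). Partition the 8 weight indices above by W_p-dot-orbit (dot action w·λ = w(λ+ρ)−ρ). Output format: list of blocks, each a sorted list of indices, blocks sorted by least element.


Dynkin diagram of C (from the 6 off-diagonal −1 entries): A_4.

Ā_7 reps of the 8 weights (A_4, coords as presented):

    λ_1+ρ ↦ (3, 0, 4, 0)
    λ_2+ρ ↦ (1, 1, 0, 1)
    λ_3+ρ ↦ (1, 1, 0, 1)
    λ_4+ρ ↦ (1, 1, 0, 1)
    λ_5+ρ ↦ (3, 0, 4, 0)
    λ_6+ρ ↦ (3, 0, 4, 0)
    λ_7+ρ ↦ (3, 0, 0, 4)
    λ_8+ρ ↦ (3, 0, 4, 0)

Grouping the 8 weights by Ā_7-representative: 3 linkage classes.

[[1, 5, 6, 8], [2, 3, 4], [7]]


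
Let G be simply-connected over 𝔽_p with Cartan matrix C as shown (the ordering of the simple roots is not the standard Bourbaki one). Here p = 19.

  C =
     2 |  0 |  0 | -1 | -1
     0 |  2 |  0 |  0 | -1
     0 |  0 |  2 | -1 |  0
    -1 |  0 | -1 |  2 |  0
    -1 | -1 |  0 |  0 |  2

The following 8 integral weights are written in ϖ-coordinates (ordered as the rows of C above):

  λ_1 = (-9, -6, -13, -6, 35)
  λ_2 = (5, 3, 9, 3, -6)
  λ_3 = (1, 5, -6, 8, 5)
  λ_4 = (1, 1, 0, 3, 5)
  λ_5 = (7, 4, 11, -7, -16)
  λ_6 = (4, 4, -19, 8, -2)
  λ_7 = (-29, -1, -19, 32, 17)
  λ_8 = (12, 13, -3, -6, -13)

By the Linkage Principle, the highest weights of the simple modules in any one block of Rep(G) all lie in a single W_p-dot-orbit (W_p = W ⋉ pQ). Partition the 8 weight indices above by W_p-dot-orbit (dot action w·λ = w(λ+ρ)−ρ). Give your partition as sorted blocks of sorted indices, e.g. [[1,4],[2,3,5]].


Root system A_5: the 5×5 matrix C matches after relabeling.

Folding the 8 weights λ_j+ρ into Ā_19 (reps in the given 5-coord order):

    [1] (2, 2, 1, 4, 6)
    [2] (1, 0, 9, 4, 4)
    [3] (2, 2, 1, 4, 6)
    [4] (2, 2, 1, 4, 6)
    [5] (2, 2, 1, 4, 6)
    [6] (1, 0, 9, 4, 4)
    [7] (1, 0, 9, 4, 4)
    [8] (2, 2, 1, 4, 6)

The 8 indices split into 2 linkage classes (same alcove rep ⇔ same W_19-dot-orbit):

[[1, 3, 4, 5, 8], [2, 6, 7]]


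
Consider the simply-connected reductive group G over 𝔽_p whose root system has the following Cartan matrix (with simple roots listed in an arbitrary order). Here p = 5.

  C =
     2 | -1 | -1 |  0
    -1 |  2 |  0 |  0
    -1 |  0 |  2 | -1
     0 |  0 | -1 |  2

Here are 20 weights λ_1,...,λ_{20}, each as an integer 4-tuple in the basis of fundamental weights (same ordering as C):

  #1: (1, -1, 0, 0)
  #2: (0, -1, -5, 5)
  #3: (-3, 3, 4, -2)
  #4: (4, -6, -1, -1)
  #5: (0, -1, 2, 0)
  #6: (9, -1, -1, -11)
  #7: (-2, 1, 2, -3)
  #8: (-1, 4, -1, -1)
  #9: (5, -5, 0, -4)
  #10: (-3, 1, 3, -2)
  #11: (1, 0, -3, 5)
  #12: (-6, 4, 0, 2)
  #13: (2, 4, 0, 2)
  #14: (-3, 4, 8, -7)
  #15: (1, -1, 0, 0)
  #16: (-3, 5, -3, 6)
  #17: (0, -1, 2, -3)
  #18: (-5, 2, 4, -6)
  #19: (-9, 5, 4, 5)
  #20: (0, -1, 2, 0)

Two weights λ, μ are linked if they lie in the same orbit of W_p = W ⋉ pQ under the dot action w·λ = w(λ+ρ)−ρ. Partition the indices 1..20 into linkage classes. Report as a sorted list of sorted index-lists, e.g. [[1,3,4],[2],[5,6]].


Dynkin diagram of C (from the 6 off-diagonal −1 entries): A_4.

W_5-reps of the 20 weights in Ā_5 (same 4-coord order as C):

  λ_1+ρ ↦ (2, 0, 1, 1);  λ_2+ρ ↦ (0, 2, 1, 1);  λ_3+ρ ↦ (2, 0, 1, 1);  λ_4+ρ ↦ (0, 5, 0, 0);  λ_5+ρ ↦ (1, 0, 3, 1);  λ_6+ρ ↦ (0, 5, 0, 0);  λ_7+ρ ↦ (1, 1, 0, 2);  λ_8+ρ ↦ (0, 5, 0, 0);  λ_9+ρ ↦ (0, 2, 1, 1);  λ_10+ρ ↦ (2, 0, 1, 1);  λ_11+ρ ↦ (1, 0, 1, 2);  λ_12+ρ ↦ (1, 0, 3, 1);  λ_13+ρ ↦ (2, 0, 1, 1);  λ_14+ρ ↦ (0, 2, 1, 1);  λ_15+ρ ↦ (2, 0, 1, 1);  λ_16+ρ ↦ (0, 2, 1, 1);  λ_17+ρ ↦ (1, 0, 1, 2);  λ_18+ρ ↦ (1, 0, 3, 1);  λ_19+ρ ↦ (0, 2, 1, 1);  λ_20+ρ ↦ (1, 0, 3, 1)

The 20 indices split into 6 linkage classes (same alcove rep ⇔ same W_5-dot-orbit):

[[1, 3, 10, 13, 15], [2, 9, 14, 16, 19], [4, 6, 8], [5, 12, 18, 20], [7], [11, 17]]


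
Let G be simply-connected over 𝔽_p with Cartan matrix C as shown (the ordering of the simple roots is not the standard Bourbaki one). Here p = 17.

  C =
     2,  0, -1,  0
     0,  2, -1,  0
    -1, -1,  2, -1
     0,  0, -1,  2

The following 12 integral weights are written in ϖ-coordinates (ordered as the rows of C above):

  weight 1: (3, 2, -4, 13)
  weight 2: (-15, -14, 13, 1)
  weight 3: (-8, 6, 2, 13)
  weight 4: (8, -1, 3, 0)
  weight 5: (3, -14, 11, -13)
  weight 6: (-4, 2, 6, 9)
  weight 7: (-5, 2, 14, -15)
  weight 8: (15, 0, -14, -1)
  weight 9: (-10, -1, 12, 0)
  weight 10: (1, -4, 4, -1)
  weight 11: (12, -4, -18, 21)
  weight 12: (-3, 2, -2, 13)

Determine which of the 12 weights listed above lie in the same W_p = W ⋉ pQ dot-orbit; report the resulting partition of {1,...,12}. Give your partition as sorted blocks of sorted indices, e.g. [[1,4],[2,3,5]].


Root system D_4: the 4×4 matrix C matches after relabeling.

Ā_17 reps of the 12 weights (D_4, coords as presented):

  [1] (1, 0, 2, 11);  [2] (1, 0, 2, 11);  [3] (0, 0, 3, 7);  [4] (9, 0, 3, 1);  [5] (9, 0, 3, 1);  [6] (0, 0, 3, 7);  [7] (1, 0, 2, 11);  [8] (9, 0, 3, 1);  [9] (9, 0, 3, 1);  [10] (2, 3, 2, 0);  [11] (0, 10, 2, 1);  [12] (1, 0, 2, 11)

5 distinct reps among the 12 weights ⇒ 5 W_17-linkage classes:

[[1, 2, 7, 12], [3, 6], [4, 5, 8, 9], [10], [11]]
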